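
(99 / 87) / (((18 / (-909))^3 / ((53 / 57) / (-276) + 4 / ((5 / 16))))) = -11407918186313 / 6083040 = -1875364.65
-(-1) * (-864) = -864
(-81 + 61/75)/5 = -6014/375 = -16.04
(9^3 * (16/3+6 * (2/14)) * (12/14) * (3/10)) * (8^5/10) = 931627008/245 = 3802559.22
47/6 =7.83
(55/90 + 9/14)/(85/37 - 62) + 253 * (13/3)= 152570498/139167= 1096.31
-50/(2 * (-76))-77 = -76.67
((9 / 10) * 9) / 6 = 27 / 20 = 1.35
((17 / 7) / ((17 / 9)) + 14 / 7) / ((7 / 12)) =276 / 49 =5.63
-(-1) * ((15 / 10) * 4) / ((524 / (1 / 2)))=3 / 524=0.01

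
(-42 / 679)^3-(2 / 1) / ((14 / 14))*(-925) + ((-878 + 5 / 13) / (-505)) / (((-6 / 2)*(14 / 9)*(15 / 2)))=387951999046093 / 209709438575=1849.95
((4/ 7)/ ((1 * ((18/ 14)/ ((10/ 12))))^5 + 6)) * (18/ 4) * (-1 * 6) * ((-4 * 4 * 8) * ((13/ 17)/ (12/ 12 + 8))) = 24970400000/ 2193839443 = 11.38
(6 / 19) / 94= 0.00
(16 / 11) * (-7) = -112 / 11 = -10.18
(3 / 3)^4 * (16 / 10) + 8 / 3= 64 / 15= 4.27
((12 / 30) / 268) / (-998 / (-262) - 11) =-131 / 631140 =-0.00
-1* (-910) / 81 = 910 / 81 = 11.23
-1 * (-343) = 343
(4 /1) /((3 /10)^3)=4000 /27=148.15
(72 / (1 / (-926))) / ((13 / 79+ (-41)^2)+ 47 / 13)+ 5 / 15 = -203686163 / 5190807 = -39.24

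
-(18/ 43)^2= -324/ 1849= -0.18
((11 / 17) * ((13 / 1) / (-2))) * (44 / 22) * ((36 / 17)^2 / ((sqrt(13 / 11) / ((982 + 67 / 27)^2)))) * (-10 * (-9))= -3026750015.45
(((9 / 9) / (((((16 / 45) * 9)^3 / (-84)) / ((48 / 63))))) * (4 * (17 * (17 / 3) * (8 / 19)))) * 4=-72250 / 57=-1267.54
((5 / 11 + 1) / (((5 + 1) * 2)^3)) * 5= 5 / 1188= 0.00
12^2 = 144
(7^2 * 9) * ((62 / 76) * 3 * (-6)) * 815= -100276785 / 19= -5277725.53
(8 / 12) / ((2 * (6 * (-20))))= -1 / 360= -0.00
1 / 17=0.06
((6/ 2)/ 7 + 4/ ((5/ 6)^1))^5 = 205236901143/ 52521875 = 3907.65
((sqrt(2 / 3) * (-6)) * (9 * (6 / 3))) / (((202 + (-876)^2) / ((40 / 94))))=-360 * sqrt(6) / 18038083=-0.00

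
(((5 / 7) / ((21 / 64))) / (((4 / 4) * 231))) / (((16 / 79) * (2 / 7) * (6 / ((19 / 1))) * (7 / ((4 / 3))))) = 30020 / 305613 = 0.10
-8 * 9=-72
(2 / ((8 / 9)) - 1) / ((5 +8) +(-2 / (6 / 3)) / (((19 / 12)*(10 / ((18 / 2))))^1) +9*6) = 475 / 25244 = 0.02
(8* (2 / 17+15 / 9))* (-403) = -293384 / 51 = -5752.63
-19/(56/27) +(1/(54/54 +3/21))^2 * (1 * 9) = -1017/448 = -2.27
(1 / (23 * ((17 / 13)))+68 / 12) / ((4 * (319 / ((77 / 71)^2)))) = 0.01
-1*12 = -12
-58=-58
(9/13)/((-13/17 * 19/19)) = -153/169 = -0.91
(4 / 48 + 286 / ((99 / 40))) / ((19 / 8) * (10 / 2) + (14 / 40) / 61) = 2539430 / 260901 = 9.73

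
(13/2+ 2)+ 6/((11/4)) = 10.68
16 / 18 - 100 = -892 / 9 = -99.11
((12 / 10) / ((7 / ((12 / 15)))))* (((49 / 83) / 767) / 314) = 84 / 249869425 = 0.00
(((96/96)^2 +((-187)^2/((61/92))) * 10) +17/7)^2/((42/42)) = 50715861532926976/182329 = 278155759823.87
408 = 408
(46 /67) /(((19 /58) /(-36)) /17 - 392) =-1632816 /932268217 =-0.00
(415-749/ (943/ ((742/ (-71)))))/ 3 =28341253/ 200859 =141.10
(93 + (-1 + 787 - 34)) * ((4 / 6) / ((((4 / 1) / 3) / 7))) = 5915 / 2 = 2957.50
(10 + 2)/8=3/2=1.50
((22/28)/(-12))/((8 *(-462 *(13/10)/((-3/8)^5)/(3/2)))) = -405/2671771648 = -0.00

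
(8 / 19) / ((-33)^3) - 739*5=-2522957093 / 682803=-3695.00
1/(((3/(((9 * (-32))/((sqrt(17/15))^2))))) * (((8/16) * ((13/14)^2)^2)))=-110638080/485537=-227.87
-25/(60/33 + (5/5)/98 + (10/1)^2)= -26950/109771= -0.25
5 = 5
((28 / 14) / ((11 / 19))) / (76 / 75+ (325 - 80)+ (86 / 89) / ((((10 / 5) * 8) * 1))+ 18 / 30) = 106800 / 7626113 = 0.01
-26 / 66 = -13 / 33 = -0.39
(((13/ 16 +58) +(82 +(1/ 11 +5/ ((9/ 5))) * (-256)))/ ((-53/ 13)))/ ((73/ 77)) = 85559747/ 557136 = 153.57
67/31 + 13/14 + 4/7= 227/62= 3.66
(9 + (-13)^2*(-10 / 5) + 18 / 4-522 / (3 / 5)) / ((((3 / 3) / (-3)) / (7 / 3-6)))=-26279 / 2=-13139.50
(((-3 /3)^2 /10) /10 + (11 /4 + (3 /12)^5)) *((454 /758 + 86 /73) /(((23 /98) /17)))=578940225409 /1629032960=355.39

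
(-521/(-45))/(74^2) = 521/246420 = 0.00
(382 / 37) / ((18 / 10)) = 1910 / 333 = 5.74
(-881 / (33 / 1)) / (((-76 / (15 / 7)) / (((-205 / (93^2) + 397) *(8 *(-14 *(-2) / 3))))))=120994707520 / 5422923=22311.71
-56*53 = -2968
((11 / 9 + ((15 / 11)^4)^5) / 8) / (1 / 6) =750032826753985987779209 / 2018249984797680027603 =371.63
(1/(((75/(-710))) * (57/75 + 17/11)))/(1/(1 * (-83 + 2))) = 105435/317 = 332.60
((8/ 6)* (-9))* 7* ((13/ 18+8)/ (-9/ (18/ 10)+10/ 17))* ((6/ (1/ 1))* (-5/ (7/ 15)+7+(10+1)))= 181492/ 25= 7259.68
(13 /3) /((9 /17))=221 /27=8.19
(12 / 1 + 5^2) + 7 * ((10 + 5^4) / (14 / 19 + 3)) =87082 / 71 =1226.51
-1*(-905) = 905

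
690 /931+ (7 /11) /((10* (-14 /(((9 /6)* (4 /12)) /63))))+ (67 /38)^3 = 1035169369 /166365045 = 6.22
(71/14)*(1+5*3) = 568/7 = 81.14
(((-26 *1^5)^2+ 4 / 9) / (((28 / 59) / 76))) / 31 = 6824648 / 1953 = 3494.44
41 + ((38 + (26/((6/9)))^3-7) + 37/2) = 118819/2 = 59409.50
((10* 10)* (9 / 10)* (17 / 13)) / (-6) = -255 / 13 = -19.62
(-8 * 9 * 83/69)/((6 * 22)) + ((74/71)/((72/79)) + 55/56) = 13304807/9053352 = 1.47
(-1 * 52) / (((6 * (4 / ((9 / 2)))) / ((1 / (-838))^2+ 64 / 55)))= -11.35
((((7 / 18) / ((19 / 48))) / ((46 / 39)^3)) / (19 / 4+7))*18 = 9965592 / 10865131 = 0.92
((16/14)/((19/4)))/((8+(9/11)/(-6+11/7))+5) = 5456/290605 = 0.02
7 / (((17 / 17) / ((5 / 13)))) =35 / 13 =2.69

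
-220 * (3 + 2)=-1100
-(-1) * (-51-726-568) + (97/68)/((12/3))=-365743/272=-1344.64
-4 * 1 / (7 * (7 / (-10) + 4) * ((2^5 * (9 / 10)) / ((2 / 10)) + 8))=-5 / 4389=-0.00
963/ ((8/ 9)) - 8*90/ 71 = 609597/ 568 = 1073.23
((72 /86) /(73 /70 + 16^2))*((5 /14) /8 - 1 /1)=-4815 /1547398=-0.00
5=5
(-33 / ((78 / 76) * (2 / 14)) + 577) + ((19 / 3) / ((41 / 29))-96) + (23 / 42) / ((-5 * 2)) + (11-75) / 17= 325486159 / 1268540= 256.58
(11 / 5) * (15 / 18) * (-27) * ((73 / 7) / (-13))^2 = -527571 / 16562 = -31.85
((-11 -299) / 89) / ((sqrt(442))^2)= -155 / 19669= -0.01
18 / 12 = 3 / 2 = 1.50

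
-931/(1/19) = -17689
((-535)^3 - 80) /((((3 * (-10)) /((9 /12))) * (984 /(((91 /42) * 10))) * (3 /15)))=1105942175 /2624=421471.87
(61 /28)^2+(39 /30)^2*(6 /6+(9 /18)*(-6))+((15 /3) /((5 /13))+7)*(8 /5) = 653977 /19600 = 33.37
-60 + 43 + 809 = 792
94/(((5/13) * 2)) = 611/5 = 122.20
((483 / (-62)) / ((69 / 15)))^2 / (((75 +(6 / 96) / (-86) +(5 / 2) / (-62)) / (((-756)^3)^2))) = 708056336524718606745600 / 99120919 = 7143359279434431.06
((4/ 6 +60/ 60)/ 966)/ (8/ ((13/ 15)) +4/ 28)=65/ 353142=0.00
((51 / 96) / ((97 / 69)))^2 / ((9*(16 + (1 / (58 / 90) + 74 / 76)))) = 84237431 / 98347384320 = 0.00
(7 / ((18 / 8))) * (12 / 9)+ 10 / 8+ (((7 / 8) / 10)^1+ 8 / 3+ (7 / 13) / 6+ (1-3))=175277 / 28080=6.24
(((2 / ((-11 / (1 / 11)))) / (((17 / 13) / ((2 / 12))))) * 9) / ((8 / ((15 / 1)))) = -585 / 16456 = -0.04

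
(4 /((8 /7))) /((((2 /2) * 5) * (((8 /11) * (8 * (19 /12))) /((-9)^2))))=18711 /3040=6.15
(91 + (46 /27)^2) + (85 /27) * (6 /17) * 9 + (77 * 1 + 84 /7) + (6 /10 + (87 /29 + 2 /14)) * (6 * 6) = 327.65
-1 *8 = -8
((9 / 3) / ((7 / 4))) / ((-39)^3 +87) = -1 / 34552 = -0.00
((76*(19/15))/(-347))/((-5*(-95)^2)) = 4/650625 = 0.00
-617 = -617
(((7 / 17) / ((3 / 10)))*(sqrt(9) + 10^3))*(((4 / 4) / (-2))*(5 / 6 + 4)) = -59885 / 18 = -3326.94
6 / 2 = 3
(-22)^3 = -10648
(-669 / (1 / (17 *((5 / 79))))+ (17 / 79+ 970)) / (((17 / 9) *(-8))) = -16.57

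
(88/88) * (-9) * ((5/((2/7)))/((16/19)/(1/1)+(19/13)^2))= -1011465/19126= -52.88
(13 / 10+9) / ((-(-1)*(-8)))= -103 / 80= -1.29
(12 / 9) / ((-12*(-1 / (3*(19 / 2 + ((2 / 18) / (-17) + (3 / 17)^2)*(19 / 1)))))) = 51851 / 15606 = 3.32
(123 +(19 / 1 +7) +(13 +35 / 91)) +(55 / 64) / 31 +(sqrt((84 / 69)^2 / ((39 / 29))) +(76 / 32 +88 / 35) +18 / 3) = 28 * sqrt(1131) / 897 +156442841 / 902720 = 174.35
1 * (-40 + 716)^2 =456976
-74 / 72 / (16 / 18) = -37 / 32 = -1.16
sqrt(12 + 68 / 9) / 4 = sqrt(11) / 3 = 1.11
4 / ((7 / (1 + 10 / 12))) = 22 / 21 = 1.05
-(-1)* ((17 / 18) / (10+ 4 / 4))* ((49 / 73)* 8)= 3332 / 7227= 0.46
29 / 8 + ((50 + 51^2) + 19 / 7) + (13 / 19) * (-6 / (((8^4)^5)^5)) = 359970865800744560668136234713741968560023199966663196779679951985538867273909754568330836967151 / 135462892426243324736851638279223647709922648178784760667303339882066356434261890961195925504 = 2657.34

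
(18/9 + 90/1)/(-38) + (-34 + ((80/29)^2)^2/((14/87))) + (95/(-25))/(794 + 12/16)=16677100353168/51559199615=323.46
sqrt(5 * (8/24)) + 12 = sqrt(15)/3 + 12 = 13.29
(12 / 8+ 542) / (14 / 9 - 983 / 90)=-16305 / 281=-58.02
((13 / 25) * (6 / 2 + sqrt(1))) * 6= 12.48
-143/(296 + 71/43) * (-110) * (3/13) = 156090/12799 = 12.20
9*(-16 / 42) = -24 / 7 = -3.43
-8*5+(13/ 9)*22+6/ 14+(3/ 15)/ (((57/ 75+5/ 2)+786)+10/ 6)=-58249859/ 7474257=-7.79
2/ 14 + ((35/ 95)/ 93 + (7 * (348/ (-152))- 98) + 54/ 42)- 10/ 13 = -113.36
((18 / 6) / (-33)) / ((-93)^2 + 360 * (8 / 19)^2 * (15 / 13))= -4693 / 450288927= -0.00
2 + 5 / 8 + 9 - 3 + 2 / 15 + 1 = 1171 / 120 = 9.76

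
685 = 685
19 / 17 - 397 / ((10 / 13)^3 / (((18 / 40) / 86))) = -100767977 / 29240000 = -3.45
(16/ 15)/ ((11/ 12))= 64/ 55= 1.16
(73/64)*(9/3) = 219/64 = 3.42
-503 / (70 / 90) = -4527 / 7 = -646.71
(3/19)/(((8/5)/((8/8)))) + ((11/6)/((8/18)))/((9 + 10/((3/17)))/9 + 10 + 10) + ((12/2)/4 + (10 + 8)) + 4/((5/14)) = 393991/12730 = 30.95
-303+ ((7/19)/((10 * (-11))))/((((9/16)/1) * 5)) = -14248631/47025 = -303.00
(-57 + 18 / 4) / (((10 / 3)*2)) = -63 / 8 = -7.88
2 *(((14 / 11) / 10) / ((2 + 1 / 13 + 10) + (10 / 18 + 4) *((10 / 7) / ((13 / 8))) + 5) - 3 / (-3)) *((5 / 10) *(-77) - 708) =-1426356959 / 949630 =-1502.01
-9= -9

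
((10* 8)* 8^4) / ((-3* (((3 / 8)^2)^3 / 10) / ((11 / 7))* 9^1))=-68579325.53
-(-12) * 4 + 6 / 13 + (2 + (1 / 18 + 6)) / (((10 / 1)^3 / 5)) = 453977 / 9360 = 48.50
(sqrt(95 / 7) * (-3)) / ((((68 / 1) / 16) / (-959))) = 1644 * sqrt(665) / 17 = 2493.81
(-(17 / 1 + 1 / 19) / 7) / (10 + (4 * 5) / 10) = -27 / 133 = -0.20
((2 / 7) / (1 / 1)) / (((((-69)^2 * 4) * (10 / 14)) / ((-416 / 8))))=-26 / 23805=-0.00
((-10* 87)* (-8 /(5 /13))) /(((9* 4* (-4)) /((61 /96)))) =-22997 /288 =-79.85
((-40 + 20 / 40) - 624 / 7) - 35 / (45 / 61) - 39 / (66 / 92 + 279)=-95235391 / 540414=-176.23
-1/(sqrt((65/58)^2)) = -58/65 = -0.89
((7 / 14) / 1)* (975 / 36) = 325 / 24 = 13.54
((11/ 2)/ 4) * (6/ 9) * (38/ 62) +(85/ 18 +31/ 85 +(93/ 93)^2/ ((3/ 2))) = 599081/ 94860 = 6.32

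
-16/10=-8/5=-1.60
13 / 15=0.87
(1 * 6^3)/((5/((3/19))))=648/95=6.82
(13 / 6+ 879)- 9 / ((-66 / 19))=29164 / 33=883.76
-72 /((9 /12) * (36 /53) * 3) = -424 /9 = -47.11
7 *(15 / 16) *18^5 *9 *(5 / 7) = 79716150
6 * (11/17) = 66/17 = 3.88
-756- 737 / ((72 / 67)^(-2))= -107676 / 67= -1607.10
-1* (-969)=969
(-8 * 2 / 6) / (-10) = 4 / 15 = 0.27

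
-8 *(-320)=2560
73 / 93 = 0.78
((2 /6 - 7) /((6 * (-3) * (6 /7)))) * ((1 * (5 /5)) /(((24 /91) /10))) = 15925 /972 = 16.38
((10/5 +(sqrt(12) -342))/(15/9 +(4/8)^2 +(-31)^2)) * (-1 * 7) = 5712/2311 -168 * sqrt(3)/11555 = 2.45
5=5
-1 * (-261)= 261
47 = 47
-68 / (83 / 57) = -3876 / 83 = -46.70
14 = 14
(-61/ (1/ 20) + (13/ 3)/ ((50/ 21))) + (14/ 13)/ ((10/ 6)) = -791397/ 650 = -1217.53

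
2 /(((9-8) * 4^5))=1 /512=0.00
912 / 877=1.04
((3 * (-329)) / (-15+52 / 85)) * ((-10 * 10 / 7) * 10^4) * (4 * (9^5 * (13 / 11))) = -36800517780000000 / 13453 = -2735487830223.74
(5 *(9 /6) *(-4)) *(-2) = 60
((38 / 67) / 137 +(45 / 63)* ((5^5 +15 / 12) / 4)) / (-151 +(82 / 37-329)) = -1.17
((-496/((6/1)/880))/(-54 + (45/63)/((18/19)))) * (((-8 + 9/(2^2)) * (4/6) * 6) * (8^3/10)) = -10793975808/6709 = -1608879.98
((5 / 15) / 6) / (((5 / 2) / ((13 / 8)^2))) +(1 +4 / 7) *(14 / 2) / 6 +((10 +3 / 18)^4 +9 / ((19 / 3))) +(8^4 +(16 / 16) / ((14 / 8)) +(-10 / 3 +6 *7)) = 14822.07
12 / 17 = 0.71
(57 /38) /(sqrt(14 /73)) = 3 * sqrt(1022) /28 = 3.43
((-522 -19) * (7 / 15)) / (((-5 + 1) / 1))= 3787 / 60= 63.12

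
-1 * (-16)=16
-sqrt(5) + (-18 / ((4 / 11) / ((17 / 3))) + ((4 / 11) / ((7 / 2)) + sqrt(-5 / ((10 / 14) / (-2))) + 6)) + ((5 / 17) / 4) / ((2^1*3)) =-272.88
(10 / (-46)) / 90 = -1 / 414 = -0.00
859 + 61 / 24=20677 / 24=861.54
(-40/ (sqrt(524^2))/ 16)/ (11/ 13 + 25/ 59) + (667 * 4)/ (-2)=-1361687003/ 1020752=-1334.00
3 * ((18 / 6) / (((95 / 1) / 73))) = 657 / 95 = 6.92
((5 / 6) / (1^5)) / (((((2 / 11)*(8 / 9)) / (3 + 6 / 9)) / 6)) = 113.44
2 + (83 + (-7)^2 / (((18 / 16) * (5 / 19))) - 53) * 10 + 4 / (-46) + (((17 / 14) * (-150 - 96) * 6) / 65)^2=2717.33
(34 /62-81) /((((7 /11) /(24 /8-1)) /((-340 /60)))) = 932756 /651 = 1432.80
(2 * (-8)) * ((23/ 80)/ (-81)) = 23/ 405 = 0.06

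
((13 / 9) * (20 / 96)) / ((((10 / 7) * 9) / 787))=71617 / 3888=18.42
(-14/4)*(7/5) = -49/10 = -4.90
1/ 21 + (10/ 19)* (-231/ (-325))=0.42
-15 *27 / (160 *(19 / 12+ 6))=-243 / 728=-0.33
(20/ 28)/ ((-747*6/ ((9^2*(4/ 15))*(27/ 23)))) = -54/ 13363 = -0.00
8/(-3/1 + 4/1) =8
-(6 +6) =-12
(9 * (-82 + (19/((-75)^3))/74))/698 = -2559937519/2421187500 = -1.06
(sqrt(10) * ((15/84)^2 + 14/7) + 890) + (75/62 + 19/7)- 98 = 1593 * sqrt(10)/784 + 345431/434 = 802.35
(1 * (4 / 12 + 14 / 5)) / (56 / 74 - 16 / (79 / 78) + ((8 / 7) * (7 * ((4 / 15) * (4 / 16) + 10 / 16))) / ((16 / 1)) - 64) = -2198096 / 55206031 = -0.04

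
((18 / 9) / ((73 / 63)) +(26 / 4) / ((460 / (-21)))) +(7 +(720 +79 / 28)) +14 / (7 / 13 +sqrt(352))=9464*sqrt(22) / 59439 +20433078182813 / 27943462680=731.98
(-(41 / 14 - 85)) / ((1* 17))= 1149 / 238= 4.83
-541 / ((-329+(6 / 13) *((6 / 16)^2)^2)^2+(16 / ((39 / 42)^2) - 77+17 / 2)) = -383481020416 / 76685607433897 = -0.01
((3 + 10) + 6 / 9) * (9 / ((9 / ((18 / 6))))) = 41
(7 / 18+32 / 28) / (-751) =-193 / 94626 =-0.00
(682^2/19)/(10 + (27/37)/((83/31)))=1428395804/599393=2383.07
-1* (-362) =362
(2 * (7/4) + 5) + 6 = 29/2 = 14.50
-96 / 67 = -1.43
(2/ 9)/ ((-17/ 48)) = -32/ 51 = -0.63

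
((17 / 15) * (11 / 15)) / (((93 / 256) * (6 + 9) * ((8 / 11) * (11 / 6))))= 0.11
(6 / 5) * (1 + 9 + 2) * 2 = 144 / 5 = 28.80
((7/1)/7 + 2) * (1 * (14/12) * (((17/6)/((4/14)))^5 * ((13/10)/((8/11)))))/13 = 1837492318123/39813120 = 46152.93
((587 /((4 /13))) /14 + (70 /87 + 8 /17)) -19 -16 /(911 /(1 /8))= 8944222751 /75452664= 118.54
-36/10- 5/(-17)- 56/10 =-757/85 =-8.91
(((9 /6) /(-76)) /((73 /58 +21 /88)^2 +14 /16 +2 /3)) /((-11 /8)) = 5328576 /1404506201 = 0.00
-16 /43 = -0.37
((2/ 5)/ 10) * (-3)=-3/ 25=-0.12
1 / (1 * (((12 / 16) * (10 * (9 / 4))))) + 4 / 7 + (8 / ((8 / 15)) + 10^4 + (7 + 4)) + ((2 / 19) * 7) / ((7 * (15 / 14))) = 180029918 / 17955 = 10026.73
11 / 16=0.69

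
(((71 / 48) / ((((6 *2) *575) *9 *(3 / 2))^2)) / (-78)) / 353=-71 / 11467698437520000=-0.00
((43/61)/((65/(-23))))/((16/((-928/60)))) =28681/118950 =0.24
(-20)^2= 400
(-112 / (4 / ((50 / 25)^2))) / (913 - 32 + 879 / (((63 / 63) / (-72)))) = 112 / 62407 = 0.00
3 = 3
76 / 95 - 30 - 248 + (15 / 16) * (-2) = -11163 / 40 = -279.08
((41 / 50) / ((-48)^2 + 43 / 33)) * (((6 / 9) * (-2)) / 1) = -902 / 1901875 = -0.00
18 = 18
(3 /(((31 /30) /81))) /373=7290 /11563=0.63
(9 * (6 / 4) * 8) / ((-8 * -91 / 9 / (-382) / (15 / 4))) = -1912.62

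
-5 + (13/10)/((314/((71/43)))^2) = -9115134667/1823040040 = -5.00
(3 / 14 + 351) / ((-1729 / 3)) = -14751 / 24206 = -0.61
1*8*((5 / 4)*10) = 100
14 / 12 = 7 / 6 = 1.17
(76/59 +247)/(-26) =-14649/1534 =-9.55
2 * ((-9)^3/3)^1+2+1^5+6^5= 7293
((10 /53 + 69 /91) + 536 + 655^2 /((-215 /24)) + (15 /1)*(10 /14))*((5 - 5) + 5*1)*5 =-245463036250 /207389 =-1183587.54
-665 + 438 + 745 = 518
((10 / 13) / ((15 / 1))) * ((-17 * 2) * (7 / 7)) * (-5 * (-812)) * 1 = -276080 / 39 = -7078.97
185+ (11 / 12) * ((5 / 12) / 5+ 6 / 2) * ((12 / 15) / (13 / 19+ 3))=2338733 / 12600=185.61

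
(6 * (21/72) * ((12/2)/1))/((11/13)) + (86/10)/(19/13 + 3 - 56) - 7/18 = 3931159/331650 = 11.85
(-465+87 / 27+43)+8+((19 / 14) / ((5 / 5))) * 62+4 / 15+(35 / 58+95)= -4216073 / 18270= -230.76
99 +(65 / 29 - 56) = 1312 / 29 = 45.24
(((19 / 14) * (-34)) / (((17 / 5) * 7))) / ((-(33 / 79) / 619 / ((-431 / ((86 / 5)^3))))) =-250281430625 / 1028502552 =-243.35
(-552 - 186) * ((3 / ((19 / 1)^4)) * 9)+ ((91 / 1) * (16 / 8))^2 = 4316732878 / 130321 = 33123.85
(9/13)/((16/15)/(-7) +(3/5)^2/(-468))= -4.52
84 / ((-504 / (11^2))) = -121 / 6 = -20.17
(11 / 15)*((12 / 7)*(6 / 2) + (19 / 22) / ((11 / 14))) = 5287 / 1155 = 4.58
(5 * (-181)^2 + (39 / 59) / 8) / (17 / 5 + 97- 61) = 1962335 / 472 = 4157.49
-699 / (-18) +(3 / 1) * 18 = 557 / 6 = 92.83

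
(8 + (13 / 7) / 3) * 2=362 / 21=17.24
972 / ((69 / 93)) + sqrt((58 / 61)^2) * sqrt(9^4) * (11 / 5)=1479.52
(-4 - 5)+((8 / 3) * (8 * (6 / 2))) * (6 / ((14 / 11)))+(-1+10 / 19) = 38868 / 133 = 292.24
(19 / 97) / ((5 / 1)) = 0.04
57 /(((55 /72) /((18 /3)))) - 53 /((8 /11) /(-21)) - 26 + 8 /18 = 7732013 /3960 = 1952.53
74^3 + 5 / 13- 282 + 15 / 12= 21057069 / 52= 404943.63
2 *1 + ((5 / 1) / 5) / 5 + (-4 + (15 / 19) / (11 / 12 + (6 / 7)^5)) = -32444019 / 26427955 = -1.23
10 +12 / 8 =23 / 2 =11.50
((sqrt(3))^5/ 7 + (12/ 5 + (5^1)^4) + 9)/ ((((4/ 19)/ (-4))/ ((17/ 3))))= -1027786/ 15- 969 * sqrt(3)/ 7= -68758.83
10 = 10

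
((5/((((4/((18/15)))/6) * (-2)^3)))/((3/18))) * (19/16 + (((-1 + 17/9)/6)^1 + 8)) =-4033/64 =-63.02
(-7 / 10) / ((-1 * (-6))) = -7 / 60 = -0.12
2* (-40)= -80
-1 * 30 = -30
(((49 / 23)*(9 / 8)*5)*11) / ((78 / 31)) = 250635 / 4784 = 52.39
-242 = -242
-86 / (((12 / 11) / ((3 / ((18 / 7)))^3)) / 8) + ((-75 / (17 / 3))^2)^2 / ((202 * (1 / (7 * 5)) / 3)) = 10214399025103 / 683285301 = 14948.95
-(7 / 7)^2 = -1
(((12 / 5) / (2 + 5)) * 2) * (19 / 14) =228 / 245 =0.93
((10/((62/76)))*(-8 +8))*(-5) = 0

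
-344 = -344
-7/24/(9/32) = -28/27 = -1.04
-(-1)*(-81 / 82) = -81 / 82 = -0.99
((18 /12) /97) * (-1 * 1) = -0.02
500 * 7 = 3500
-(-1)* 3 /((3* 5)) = 1 /5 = 0.20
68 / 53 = 1.28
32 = 32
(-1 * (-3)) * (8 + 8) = 48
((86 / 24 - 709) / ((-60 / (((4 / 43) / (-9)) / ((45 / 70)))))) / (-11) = 11851 / 689634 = 0.02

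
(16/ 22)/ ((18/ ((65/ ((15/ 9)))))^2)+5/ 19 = 6917/ 1881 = 3.68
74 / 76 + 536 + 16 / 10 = 102329 / 190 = 538.57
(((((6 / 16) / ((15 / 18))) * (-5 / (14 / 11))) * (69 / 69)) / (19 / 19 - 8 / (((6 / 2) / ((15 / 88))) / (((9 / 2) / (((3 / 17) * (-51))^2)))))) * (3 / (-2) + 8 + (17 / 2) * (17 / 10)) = -4106619 / 108080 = -38.00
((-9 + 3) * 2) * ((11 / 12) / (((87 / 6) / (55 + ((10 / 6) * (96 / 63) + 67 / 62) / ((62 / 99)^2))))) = -1178714119 / 24190292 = -48.73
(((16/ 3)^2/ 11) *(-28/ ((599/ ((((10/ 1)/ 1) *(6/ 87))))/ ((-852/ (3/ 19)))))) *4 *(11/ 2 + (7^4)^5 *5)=14189643246784561638440960/ 19767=717845057256263552306.42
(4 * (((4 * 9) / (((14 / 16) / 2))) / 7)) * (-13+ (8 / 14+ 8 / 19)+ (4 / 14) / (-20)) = -18419328 / 32585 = -565.27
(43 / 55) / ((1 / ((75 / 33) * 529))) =113735 / 121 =939.96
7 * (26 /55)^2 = 4732 /3025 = 1.56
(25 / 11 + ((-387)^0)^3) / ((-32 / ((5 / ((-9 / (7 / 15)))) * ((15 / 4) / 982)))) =35 / 345664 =0.00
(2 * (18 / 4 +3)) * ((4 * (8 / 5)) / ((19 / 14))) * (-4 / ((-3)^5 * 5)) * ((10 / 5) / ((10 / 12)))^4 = 7.73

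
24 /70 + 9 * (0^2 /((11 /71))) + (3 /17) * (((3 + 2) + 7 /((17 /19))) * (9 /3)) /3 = 2.61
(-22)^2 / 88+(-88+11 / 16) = -1309 / 16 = -81.81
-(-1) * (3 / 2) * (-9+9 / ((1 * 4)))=-81 / 8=-10.12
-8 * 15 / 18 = -20 / 3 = -6.67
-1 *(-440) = 440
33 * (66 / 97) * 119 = 259182 / 97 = 2671.98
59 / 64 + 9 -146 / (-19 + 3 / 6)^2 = 831939 / 87616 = 9.50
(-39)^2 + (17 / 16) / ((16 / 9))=389529 / 256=1521.60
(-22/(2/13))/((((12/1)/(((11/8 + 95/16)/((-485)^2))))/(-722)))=2013297/7527200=0.27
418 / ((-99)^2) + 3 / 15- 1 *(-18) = 81271 / 4455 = 18.24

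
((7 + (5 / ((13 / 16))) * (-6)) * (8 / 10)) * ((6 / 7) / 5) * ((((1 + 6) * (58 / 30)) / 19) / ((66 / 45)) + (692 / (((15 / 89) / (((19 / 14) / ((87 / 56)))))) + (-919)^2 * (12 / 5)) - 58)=-344686410177628 / 41366325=-8332536.43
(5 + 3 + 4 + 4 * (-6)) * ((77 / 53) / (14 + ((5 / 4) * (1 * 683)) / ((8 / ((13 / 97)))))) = -2868096 / 4656103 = -0.62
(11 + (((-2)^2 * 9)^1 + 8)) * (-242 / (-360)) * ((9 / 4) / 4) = 1331 / 64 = 20.80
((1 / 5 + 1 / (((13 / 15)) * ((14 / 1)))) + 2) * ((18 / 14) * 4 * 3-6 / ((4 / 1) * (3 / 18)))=18693 / 1274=14.67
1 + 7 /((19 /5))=2.84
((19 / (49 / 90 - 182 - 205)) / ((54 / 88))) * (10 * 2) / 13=-167200 / 1356459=-0.12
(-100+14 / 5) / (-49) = 486 / 245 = 1.98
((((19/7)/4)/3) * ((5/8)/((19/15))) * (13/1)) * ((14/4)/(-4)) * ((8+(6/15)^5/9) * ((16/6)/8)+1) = -4022291/864000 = -4.66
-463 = -463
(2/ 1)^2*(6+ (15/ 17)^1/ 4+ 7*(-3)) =-1005/ 17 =-59.12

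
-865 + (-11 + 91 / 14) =-869.50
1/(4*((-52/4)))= -1/52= -0.02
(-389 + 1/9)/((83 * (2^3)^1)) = -875/1494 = -0.59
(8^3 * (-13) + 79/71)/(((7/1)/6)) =-2834982/497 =-5704.19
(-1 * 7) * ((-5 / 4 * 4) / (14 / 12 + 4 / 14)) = 1470 / 61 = 24.10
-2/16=-1/8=-0.12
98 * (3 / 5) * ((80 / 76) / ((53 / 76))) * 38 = 178752 / 53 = 3372.68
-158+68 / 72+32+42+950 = 15605 / 18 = 866.94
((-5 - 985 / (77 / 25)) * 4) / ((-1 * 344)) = 12505 / 3311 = 3.78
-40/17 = -2.35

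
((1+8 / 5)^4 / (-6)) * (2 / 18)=-28561 / 33750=-0.85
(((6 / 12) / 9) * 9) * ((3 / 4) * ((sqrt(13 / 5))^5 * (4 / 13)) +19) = 10.76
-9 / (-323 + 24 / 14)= 63 / 2249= 0.03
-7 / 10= -0.70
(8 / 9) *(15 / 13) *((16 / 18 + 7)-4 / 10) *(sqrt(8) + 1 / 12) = 674 / 1053 + 5392 *sqrt(2) / 351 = 22.36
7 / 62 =0.11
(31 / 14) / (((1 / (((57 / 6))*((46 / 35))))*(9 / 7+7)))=13547 / 4060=3.34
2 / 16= 1 / 8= 0.12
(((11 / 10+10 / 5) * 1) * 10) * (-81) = -2511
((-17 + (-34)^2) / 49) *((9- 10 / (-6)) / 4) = 9112 / 147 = 61.99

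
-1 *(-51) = 51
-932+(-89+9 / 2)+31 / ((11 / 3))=-22177 / 22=-1008.05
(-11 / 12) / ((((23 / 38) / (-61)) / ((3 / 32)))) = 12749 / 1472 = 8.66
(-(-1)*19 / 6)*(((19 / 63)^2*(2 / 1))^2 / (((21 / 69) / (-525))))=-180.76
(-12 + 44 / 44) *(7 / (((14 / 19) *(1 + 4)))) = -209 / 10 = -20.90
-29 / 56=-0.52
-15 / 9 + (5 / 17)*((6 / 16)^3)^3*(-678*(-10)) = -2351686445 / 1711276032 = -1.37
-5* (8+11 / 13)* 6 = -3450 / 13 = -265.38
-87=-87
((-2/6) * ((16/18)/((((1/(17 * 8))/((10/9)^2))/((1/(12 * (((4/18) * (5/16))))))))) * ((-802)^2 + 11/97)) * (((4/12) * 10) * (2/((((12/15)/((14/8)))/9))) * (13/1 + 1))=-184787682016000/2619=-70556579616.65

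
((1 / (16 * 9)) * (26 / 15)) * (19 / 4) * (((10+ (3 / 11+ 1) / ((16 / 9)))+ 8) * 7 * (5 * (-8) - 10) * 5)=-2636725 / 1408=-1872.67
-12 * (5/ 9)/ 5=-4/ 3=-1.33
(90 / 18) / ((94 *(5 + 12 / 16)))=10 / 1081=0.01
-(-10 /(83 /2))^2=-400 /6889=-0.06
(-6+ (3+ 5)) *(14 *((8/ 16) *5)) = 70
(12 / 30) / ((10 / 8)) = 8 / 25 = 0.32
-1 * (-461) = 461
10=10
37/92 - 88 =-8059/92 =-87.60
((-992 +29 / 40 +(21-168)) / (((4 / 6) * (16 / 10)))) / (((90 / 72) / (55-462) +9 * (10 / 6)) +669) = -55593351 / 35633504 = -1.56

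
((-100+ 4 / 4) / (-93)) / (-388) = -33 / 12028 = -0.00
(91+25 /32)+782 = 27961 /32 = 873.78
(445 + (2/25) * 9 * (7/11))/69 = 122501/18975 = 6.46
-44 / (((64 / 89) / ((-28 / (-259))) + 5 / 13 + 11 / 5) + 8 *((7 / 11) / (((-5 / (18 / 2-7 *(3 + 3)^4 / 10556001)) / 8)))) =18244549037 / 26564805534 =0.69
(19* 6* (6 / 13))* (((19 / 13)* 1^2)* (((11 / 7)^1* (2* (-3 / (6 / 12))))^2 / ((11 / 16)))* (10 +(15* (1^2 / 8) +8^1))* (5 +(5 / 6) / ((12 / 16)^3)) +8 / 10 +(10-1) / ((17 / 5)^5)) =324170460084129324 / 58789179085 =5514117.82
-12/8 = -3/2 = -1.50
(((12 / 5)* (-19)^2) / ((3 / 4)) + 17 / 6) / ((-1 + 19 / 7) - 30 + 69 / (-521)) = -40.75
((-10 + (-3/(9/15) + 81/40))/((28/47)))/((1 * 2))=-24393/2240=-10.89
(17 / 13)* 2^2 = 68 / 13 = 5.23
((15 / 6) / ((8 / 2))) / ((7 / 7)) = 5 / 8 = 0.62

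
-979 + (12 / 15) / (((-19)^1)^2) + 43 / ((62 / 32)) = -53537981 / 55955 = -956.80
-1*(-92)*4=368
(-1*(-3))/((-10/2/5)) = -3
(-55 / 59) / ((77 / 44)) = -220 / 413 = -0.53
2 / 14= 1 / 7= 0.14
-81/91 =-0.89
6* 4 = 24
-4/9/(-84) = 1/189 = 0.01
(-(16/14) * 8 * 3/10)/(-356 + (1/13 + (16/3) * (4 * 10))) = 3744/194635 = 0.02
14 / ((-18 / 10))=-70 / 9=-7.78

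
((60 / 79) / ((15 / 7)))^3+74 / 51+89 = 90.50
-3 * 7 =-21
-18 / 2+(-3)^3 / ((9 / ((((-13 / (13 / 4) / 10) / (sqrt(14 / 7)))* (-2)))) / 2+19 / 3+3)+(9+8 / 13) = -0.95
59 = 59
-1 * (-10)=10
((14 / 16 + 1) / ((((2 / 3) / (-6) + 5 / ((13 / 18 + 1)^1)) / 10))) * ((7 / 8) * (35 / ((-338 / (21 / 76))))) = -107659125 / 640350464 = -0.17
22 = 22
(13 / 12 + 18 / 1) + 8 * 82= 8101 / 12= 675.08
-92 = -92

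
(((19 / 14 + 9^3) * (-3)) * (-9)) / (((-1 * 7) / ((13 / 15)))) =-239265 / 98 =-2441.48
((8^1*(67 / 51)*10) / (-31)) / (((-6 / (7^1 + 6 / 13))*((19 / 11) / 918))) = 17157360 / 7657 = 2240.74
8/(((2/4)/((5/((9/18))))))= 160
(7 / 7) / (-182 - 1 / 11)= -11 / 2003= -0.01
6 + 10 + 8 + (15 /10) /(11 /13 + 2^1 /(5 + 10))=9753 /382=25.53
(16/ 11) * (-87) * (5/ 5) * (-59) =82128/ 11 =7466.18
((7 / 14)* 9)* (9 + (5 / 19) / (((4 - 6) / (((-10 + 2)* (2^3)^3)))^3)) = 386547058179 / 38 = 10172291004.71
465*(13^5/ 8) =172651245/ 8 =21581405.62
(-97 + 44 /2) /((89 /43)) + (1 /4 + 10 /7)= -86117 /2492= -34.56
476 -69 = 407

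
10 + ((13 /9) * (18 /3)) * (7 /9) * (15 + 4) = 3728 /27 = 138.07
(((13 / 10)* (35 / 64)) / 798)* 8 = 13 / 1824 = 0.01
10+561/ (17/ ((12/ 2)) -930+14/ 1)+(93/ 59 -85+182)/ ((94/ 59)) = 18349860/ 257513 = 71.26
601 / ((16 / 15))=9015 / 16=563.44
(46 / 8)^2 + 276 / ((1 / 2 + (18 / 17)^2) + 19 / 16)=9096569 / 69264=131.33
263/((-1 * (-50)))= 263/50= 5.26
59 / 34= 1.74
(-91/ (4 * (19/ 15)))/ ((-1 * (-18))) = -455/ 456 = -1.00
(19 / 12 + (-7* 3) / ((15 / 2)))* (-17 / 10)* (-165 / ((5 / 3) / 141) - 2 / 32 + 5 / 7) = -388019747 / 13440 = -28870.52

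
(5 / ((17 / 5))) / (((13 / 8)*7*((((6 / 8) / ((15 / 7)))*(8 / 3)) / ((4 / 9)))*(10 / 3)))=200 / 10829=0.02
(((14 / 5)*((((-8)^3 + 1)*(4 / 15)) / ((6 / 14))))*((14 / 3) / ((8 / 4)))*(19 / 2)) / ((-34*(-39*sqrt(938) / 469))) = -3330187*sqrt(938) / 447525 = -227.90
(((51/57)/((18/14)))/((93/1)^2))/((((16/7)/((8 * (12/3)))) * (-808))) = -833/597507516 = -0.00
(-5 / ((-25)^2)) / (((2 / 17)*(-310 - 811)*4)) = 17 / 1121000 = 0.00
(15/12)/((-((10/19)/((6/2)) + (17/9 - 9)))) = 855/4744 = 0.18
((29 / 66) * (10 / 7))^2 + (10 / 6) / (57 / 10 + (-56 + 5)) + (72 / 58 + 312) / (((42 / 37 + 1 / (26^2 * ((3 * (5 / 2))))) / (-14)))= -192209826038522015 / 49765871087163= -3862.28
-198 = -198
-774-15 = -789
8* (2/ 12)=1.33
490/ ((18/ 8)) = 1960/ 9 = 217.78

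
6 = 6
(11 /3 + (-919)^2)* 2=5067388 /3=1689129.33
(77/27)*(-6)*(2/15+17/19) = -45122/2565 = -17.59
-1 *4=-4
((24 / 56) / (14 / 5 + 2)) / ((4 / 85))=425 / 224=1.90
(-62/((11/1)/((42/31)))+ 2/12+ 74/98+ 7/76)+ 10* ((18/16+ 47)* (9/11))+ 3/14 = 11900302/30723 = 387.34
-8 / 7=-1.14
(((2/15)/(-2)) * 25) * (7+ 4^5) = -1718.33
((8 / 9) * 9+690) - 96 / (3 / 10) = 378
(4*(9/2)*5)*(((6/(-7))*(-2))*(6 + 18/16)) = 1099.29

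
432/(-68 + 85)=432/17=25.41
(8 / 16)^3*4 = 1 / 2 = 0.50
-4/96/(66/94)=-47/792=-0.06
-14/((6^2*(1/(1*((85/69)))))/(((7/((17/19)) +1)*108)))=-10500/23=-456.52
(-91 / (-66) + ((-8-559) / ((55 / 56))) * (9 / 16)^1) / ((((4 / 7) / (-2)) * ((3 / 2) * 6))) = 125.75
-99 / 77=-9 / 7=-1.29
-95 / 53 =-1.79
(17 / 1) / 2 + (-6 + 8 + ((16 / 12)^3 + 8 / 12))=731 / 54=13.54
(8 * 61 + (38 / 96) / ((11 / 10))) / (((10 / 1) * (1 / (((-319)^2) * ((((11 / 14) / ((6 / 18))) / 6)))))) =1952342.33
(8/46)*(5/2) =10/23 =0.43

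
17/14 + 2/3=79/42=1.88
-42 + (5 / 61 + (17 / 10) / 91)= -2325833 / 55510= -41.90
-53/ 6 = -8.83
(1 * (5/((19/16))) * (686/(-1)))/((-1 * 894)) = 27440/8493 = 3.23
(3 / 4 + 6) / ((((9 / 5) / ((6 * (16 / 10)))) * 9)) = 4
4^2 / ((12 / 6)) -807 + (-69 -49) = -917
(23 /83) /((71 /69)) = 1587 /5893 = 0.27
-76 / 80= -19 / 20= -0.95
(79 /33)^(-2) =1089 /6241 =0.17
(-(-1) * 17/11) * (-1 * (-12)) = 204/11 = 18.55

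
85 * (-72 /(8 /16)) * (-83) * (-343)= -348460560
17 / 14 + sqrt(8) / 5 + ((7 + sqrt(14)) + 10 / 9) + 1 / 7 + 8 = 2*sqrt(2) / 5 + sqrt(14) + 2201 / 126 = 21.78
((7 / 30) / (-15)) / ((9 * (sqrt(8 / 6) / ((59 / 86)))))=-413 * sqrt(3) / 696600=-0.00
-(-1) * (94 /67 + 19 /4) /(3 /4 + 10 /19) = 323 /67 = 4.82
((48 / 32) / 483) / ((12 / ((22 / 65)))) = 11 / 125580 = 0.00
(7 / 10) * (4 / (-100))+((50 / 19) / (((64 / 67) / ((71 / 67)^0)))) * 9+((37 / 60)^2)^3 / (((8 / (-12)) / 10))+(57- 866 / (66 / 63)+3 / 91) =-44110894052905571 / 59156697600000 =-745.66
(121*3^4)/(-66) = -297/2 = -148.50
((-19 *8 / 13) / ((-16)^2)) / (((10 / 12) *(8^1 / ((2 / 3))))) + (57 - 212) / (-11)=644591 / 45760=14.09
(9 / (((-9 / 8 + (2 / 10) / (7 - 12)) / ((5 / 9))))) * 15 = -15000 / 233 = -64.38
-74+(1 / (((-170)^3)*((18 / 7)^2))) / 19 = -2238087672049 / 30244428000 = -74.00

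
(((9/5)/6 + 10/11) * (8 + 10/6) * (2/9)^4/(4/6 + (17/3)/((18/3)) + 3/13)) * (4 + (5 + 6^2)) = 802256/1152063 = 0.70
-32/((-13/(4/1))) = 128/13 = 9.85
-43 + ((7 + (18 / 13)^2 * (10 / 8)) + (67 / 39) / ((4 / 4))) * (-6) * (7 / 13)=-173361 / 2197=-78.91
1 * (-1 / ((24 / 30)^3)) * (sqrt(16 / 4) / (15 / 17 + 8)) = -2125 / 4832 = -0.44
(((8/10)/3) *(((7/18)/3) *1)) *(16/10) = 112/2025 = 0.06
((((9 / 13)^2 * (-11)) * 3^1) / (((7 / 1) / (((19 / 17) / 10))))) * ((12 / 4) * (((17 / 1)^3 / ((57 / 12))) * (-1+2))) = -4634982 / 5915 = -783.60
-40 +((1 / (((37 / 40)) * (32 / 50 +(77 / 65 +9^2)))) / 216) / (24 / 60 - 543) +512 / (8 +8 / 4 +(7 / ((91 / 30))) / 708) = 11.18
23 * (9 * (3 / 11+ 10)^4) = 33750803727 / 14641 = 2305225.31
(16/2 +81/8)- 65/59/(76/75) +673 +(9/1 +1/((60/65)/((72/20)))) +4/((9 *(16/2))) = 283699999/403560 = 702.99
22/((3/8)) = 176/3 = 58.67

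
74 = 74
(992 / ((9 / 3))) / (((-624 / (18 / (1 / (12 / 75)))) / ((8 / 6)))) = -1984 / 975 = -2.03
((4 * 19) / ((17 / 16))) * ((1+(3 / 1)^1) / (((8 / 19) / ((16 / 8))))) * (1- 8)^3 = -7924672 / 17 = -466157.18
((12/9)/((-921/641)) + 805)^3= 10965476523534957451/21093208947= 519858147.29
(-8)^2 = 64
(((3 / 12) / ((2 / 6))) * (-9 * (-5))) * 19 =2565 / 4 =641.25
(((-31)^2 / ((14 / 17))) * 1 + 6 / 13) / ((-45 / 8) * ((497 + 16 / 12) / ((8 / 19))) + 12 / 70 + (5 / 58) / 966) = -68022794400 / 387912119933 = -0.18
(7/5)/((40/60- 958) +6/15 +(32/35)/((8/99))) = -147/99290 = -0.00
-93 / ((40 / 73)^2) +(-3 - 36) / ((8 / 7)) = -550197 / 1600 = -343.87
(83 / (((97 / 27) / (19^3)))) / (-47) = -15371019 / 4559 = -3371.58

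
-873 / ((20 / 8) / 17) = -29682 / 5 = -5936.40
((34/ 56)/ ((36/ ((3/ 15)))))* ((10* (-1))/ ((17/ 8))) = -1/ 63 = -0.02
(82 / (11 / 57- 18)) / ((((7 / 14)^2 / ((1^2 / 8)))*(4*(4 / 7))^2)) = -16359 / 37120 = -0.44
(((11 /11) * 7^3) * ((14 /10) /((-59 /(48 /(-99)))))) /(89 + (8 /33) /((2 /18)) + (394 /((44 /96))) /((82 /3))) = 225008 /6992385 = 0.03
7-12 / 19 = 121 / 19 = 6.37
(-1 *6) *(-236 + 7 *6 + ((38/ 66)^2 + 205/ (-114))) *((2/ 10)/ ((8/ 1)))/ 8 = 1617761/ 441408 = 3.67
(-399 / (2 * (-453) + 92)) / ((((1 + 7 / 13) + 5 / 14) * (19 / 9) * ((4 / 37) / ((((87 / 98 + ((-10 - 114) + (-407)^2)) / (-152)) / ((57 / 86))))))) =-27203517549 / 14613280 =-1861.56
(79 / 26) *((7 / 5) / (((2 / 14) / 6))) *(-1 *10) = -23226 / 13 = -1786.62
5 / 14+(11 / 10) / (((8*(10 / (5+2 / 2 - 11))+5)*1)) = 9 / 35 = 0.26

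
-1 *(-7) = 7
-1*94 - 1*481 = -575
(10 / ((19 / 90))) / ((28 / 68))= 115.04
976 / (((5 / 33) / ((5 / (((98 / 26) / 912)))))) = 381858048 / 49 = 7793021.39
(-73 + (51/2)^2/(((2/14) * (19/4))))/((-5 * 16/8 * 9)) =-1682/171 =-9.84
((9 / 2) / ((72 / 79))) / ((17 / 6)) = 237 / 136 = 1.74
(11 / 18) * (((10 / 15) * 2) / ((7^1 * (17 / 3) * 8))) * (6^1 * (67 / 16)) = 0.06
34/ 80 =17/ 40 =0.42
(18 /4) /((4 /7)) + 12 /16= 69 /8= 8.62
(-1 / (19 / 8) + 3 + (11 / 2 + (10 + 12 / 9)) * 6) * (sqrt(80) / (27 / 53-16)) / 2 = -208608 * sqrt(5) / 15599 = -29.90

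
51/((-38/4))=-102/19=-5.37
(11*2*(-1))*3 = -66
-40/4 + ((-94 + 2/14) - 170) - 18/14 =-1926/7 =-275.14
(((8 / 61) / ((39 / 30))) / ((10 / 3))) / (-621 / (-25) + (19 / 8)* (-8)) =0.01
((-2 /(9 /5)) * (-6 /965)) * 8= 32 /579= 0.06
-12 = -12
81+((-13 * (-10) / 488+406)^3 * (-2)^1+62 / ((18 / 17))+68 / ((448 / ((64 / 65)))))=-3988922779261050391 / 29743590240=-134110332.58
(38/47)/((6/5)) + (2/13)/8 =5081/7332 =0.69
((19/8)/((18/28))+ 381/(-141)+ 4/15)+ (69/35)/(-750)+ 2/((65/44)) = 251186171/96232500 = 2.61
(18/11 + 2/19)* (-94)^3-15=-302335711/209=-1446582.35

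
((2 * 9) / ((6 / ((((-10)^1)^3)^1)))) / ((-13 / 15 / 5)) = 225000 / 13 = 17307.69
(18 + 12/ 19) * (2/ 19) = 708/ 361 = 1.96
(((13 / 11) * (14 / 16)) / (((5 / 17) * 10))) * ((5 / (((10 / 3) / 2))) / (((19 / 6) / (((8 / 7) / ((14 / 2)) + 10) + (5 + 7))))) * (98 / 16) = 7560189 / 167200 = 45.22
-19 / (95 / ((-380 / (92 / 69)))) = 57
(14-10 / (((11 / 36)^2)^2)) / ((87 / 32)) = -530917952 / 1273767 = -416.81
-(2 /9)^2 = -4 /81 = -0.05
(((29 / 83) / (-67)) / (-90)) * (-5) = -29 / 100098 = -0.00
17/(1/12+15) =204/181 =1.13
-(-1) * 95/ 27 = 95/ 27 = 3.52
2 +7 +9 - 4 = 14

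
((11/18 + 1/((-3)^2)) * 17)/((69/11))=2431/1242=1.96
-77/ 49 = -11/ 7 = -1.57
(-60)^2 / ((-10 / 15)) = -5400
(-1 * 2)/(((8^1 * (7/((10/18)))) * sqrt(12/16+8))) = -sqrt(35)/882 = -0.01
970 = 970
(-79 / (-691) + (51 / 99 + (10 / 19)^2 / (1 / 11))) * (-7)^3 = -10380927242 / 8231883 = -1261.06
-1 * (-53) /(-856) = -53 /856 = -0.06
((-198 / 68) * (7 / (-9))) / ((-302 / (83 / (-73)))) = 6391 / 749564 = 0.01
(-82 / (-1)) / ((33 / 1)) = 82 / 33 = 2.48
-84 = -84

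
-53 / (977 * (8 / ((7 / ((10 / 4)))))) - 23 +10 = -254391 / 19540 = -13.02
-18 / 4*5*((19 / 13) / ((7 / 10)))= -4275 / 91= -46.98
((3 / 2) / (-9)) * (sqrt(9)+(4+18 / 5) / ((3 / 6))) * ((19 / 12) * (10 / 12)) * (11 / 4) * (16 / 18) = -19019 / 1944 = -9.78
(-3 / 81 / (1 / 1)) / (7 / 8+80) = -8 / 17469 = -0.00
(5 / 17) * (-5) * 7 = -175 / 17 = -10.29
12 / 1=12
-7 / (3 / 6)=-14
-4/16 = -1/4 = -0.25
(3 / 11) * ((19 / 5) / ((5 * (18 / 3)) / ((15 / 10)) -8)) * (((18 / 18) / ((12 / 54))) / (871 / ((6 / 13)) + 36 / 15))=513 / 2494228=0.00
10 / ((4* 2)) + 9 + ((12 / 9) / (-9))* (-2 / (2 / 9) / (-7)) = 845 / 84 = 10.06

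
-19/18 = -1.06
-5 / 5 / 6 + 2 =11 / 6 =1.83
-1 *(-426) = 426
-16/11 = -1.45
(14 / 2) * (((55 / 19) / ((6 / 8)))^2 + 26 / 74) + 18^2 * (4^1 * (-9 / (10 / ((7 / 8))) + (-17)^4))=65060659334396 / 601065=108242302.14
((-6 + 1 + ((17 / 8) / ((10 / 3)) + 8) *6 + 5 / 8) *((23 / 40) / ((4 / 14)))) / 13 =11753 / 1600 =7.35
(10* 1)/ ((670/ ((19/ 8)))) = 19/ 536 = 0.04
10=10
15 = 15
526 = 526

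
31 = 31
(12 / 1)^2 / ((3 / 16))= 768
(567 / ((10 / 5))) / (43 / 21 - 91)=-11907 / 3736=-3.19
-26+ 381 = 355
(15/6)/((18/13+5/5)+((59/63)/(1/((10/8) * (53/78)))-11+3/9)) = -49140/147157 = -0.33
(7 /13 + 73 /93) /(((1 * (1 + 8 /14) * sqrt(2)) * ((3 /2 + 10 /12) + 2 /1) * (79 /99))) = 50400 * sqrt(2) /413881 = 0.17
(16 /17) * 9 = 144 /17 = 8.47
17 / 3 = 5.67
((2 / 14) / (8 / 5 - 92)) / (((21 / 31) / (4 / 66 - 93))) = 475385 / 2192652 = 0.22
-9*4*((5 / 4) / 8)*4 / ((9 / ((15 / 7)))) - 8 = -187 / 14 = -13.36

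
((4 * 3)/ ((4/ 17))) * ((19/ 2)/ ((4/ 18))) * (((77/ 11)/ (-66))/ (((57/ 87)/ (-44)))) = 31059/ 2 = 15529.50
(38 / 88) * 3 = 57 / 44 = 1.30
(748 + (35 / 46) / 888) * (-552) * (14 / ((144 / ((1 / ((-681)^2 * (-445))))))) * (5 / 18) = 213880373 / 3958411610016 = 0.00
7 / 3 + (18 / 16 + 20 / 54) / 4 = 2339 / 864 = 2.71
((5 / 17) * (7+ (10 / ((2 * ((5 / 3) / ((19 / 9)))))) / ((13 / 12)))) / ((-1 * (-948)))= 835 / 209508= 0.00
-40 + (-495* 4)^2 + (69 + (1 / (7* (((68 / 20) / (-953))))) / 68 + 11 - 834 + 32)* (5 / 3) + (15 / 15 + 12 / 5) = 158569176589 / 40460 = 3919159.09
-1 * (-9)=9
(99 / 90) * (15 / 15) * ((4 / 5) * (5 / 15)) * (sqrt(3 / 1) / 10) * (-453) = -1661 * sqrt(3) / 125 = -23.02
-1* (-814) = 814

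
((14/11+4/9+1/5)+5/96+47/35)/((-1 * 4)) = -367247/443520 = -0.83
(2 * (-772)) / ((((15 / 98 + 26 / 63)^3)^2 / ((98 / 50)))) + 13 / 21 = -747947763963396386475299 / 8105178376967175525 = -92280.23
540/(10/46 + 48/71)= 881820/1459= 604.40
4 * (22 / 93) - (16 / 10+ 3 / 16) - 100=-750259 / 7440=-100.84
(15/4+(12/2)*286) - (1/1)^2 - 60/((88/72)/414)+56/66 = -2455733/132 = -18604.04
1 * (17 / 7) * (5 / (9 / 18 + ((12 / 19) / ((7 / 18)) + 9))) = 3230 / 2959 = 1.09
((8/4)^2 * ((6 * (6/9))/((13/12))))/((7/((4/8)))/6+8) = 576/403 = 1.43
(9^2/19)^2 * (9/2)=59049/722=81.79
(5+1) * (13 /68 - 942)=-192129 /34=-5650.85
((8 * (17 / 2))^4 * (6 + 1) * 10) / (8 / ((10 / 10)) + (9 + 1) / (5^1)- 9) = 1496696320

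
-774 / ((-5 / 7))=5418 / 5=1083.60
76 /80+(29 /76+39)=7663 /190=40.33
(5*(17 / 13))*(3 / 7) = 255 / 91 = 2.80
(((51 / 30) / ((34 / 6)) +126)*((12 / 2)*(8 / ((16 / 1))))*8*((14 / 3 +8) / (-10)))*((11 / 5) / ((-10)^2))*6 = -506.82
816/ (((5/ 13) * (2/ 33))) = 175032/ 5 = 35006.40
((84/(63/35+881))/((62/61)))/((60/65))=27755/273668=0.10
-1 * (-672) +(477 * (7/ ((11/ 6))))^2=401442468/ 121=3317706.35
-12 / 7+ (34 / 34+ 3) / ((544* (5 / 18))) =-4017 / 2380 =-1.69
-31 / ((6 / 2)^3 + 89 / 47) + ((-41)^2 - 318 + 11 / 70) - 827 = 1816611 / 3395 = 535.08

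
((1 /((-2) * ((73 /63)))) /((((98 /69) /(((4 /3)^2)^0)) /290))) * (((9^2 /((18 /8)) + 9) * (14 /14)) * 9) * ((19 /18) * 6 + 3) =-333043.15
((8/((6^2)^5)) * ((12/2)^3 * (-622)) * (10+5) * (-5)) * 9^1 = 7775/648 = 12.00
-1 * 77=-77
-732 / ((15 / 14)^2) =-47824 / 75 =-637.65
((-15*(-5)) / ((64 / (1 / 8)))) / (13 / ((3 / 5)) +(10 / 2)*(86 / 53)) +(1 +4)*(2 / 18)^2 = 2617505 / 39273984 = 0.07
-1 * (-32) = 32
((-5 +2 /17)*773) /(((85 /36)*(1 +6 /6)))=-1154862 /1445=-799.21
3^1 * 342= 1026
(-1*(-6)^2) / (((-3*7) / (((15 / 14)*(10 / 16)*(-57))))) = -12825 / 196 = -65.43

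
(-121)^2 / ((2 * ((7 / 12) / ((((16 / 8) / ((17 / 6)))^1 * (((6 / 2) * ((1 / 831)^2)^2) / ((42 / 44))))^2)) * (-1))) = -226759808 / 834903706179901984449573141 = -0.00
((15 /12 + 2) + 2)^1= 5.25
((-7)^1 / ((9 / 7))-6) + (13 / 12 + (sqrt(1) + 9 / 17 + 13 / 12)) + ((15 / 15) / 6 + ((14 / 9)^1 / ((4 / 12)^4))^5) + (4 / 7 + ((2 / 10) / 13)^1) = 2210831037623291 / 69615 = 31757969369.01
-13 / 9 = -1.44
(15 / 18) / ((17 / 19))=95 / 102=0.93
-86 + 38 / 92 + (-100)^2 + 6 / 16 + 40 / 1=1831681 / 184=9954.79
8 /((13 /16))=128 /13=9.85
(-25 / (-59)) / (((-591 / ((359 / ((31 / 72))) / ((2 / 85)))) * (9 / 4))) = -12206000 / 1080939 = -11.29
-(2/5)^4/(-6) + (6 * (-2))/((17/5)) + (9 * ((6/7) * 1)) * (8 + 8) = 26753452/223125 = 119.90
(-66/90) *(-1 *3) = 11/5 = 2.20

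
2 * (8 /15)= 16 /15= 1.07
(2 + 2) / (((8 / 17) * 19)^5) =1419857 / 20284203008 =0.00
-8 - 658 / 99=-14.65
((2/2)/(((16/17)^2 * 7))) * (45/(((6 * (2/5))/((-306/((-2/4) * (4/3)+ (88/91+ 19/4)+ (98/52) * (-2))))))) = -129334725/179072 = -722.25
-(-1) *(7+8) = 15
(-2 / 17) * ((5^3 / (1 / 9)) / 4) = -1125 / 34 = -33.09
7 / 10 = 0.70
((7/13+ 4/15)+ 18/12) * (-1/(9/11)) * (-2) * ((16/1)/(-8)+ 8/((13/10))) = 19778/845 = 23.41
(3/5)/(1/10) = 6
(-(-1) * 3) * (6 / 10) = 9 / 5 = 1.80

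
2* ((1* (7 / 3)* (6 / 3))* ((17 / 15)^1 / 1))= 476 / 45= 10.58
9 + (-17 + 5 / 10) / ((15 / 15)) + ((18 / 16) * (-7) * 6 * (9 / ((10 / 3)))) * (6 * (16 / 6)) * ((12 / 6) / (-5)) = 40449 / 50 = 808.98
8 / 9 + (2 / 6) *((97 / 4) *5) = 1487 / 36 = 41.31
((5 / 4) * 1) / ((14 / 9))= 45 / 56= 0.80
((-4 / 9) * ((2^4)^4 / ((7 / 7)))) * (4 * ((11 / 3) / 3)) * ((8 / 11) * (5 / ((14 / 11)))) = -230686720 / 567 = -406854.89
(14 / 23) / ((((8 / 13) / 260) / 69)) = 17745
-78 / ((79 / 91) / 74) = -525252 / 79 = -6648.76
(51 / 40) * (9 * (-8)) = -459 / 5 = -91.80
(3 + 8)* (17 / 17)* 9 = 99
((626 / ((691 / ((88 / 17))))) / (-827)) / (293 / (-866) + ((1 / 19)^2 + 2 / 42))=361660762848 / 18365003327749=0.02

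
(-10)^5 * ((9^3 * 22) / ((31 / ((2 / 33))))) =-97200000 / 31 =-3135483.87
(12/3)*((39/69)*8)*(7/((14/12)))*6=14976/23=651.13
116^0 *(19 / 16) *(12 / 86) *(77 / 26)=4389 / 8944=0.49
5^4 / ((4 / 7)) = 4375 / 4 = 1093.75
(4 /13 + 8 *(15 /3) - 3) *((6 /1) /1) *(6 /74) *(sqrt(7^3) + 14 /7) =17460 /481 + 61110 *sqrt(7) /481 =372.44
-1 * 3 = -3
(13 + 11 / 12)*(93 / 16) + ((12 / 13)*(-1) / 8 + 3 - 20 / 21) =82.82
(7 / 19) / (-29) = -7 / 551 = -0.01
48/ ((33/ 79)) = 1264/ 11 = 114.91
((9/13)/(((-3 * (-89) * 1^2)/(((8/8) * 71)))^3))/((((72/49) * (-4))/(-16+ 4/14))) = 137795735/3959105904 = 0.03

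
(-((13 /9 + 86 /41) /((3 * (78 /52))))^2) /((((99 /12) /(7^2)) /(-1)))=3.68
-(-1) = 1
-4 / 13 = -0.31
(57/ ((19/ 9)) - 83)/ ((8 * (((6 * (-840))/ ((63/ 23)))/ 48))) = 21/ 115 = 0.18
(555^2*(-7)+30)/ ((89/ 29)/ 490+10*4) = -30638820450/ 568489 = -53895.19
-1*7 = -7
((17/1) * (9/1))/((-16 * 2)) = -153/32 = -4.78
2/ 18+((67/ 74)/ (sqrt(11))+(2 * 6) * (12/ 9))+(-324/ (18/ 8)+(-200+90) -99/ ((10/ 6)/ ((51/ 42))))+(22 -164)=-284771/ 630+67 * sqrt(11)/ 814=-451.74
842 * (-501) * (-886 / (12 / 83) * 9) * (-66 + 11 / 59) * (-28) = 2529579406104828 / 59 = 42874227222115.73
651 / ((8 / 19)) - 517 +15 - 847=1577 / 8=197.12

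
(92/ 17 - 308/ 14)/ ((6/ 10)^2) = -2350/ 51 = -46.08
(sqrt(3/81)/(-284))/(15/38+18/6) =-19* sqrt(3)/164862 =-0.00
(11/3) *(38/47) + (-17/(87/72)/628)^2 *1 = 8666527126/2922903069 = 2.97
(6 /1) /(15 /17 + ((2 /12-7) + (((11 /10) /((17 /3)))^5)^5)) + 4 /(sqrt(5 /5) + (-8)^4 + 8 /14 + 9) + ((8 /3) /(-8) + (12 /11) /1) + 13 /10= 1710769440760397195527072962923178979173390165908487103783149809 /1628819347073921508446084626076669253520858768850856845955183630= 1.05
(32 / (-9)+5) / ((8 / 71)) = 923 / 72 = 12.82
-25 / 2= -12.50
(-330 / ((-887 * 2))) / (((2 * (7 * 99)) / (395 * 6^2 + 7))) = 71135 / 37254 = 1.91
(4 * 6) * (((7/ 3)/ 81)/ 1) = 56/ 81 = 0.69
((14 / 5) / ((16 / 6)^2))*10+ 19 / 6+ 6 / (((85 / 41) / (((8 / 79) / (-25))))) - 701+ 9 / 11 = -61434055979 / 88638000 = -693.09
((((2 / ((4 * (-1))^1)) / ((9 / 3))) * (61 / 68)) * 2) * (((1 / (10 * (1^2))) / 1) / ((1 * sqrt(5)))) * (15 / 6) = -61 * sqrt(5) / 4080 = -0.03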